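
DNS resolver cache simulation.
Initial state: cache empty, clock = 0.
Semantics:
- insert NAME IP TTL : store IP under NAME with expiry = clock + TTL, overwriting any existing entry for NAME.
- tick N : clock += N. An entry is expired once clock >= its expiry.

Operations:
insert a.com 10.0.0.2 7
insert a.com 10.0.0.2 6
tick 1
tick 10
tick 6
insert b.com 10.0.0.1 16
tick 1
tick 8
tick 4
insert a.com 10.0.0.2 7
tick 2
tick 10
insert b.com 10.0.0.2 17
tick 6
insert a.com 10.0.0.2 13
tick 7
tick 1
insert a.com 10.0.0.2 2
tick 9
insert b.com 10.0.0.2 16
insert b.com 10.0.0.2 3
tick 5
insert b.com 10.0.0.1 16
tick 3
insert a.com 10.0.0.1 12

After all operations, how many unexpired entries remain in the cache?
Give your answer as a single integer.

Op 1: insert a.com -> 10.0.0.2 (expiry=0+7=7). clock=0
Op 2: insert a.com -> 10.0.0.2 (expiry=0+6=6). clock=0
Op 3: tick 1 -> clock=1.
Op 4: tick 10 -> clock=11. purged={a.com}
Op 5: tick 6 -> clock=17.
Op 6: insert b.com -> 10.0.0.1 (expiry=17+16=33). clock=17
Op 7: tick 1 -> clock=18.
Op 8: tick 8 -> clock=26.
Op 9: tick 4 -> clock=30.
Op 10: insert a.com -> 10.0.0.2 (expiry=30+7=37). clock=30
Op 11: tick 2 -> clock=32.
Op 12: tick 10 -> clock=42. purged={a.com,b.com}
Op 13: insert b.com -> 10.0.0.2 (expiry=42+17=59). clock=42
Op 14: tick 6 -> clock=48.
Op 15: insert a.com -> 10.0.0.2 (expiry=48+13=61). clock=48
Op 16: tick 7 -> clock=55.
Op 17: tick 1 -> clock=56.
Op 18: insert a.com -> 10.0.0.2 (expiry=56+2=58). clock=56
Op 19: tick 9 -> clock=65. purged={a.com,b.com}
Op 20: insert b.com -> 10.0.0.2 (expiry=65+16=81). clock=65
Op 21: insert b.com -> 10.0.0.2 (expiry=65+3=68). clock=65
Op 22: tick 5 -> clock=70. purged={b.com}
Op 23: insert b.com -> 10.0.0.1 (expiry=70+16=86). clock=70
Op 24: tick 3 -> clock=73.
Op 25: insert a.com -> 10.0.0.1 (expiry=73+12=85). clock=73
Final cache (unexpired): {a.com,b.com} -> size=2

Answer: 2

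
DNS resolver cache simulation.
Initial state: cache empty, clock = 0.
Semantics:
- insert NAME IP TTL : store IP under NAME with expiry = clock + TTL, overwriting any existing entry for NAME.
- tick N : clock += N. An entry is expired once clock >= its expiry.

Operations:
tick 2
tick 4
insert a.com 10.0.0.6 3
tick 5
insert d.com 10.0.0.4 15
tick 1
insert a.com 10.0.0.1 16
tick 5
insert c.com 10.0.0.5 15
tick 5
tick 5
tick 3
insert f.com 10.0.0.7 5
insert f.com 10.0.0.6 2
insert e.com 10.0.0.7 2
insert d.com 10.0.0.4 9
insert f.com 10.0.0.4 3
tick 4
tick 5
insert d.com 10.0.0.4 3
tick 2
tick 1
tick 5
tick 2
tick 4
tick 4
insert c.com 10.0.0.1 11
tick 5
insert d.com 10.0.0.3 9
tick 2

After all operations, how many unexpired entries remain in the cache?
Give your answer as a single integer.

Op 1: tick 2 -> clock=2.
Op 2: tick 4 -> clock=6.
Op 3: insert a.com -> 10.0.0.6 (expiry=6+3=9). clock=6
Op 4: tick 5 -> clock=11. purged={a.com}
Op 5: insert d.com -> 10.0.0.4 (expiry=11+15=26). clock=11
Op 6: tick 1 -> clock=12.
Op 7: insert a.com -> 10.0.0.1 (expiry=12+16=28). clock=12
Op 8: tick 5 -> clock=17.
Op 9: insert c.com -> 10.0.0.5 (expiry=17+15=32). clock=17
Op 10: tick 5 -> clock=22.
Op 11: tick 5 -> clock=27. purged={d.com}
Op 12: tick 3 -> clock=30. purged={a.com}
Op 13: insert f.com -> 10.0.0.7 (expiry=30+5=35). clock=30
Op 14: insert f.com -> 10.0.0.6 (expiry=30+2=32). clock=30
Op 15: insert e.com -> 10.0.0.7 (expiry=30+2=32). clock=30
Op 16: insert d.com -> 10.0.0.4 (expiry=30+9=39). clock=30
Op 17: insert f.com -> 10.0.0.4 (expiry=30+3=33). clock=30
Op 18: tick 4 -> clock=34. purged={c.com,e.com,f.com}
Op 19: tick 5 -> clock=39. purged={d.com}
Op 20: insert d.com -> 10.0.0.4 (expiry=39+3=42). clock=39
Op 21: tick 2 -> clock=41.
Op 22: tick 1 -> clock=42. purged={d.com}
Op 23: tick 5 -> clock=47.
Op 24: tick 2 -> clock=49.
Op 25: tick 4 -> clock=53.
Op 26: tick 4 -> clock=57.
Op 27: insert c.com -> 10.0.0.1 (expiry=57+11=68). clock=57
Op 28: tick 5 -> clock=62.
Op 29: insert d.com -> 10.0.0.3 (expiry=62+9=71). clock=62
Op 30: tick 2 -> clock=64.
Final cache (unexpired): {c.com,d.com} -> size=2

Answer: 2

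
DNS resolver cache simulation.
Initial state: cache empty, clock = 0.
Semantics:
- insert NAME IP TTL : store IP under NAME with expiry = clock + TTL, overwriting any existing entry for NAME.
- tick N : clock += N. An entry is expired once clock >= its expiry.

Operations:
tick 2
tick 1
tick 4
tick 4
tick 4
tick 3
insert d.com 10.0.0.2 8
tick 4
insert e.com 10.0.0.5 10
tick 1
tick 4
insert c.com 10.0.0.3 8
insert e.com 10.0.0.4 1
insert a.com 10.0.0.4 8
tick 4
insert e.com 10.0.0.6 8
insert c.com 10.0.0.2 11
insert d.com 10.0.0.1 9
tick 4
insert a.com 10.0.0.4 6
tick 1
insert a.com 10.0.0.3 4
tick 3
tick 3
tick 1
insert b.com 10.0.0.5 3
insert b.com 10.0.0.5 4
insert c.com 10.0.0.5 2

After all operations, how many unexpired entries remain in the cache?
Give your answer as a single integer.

Answer: 2

Derivation:
Op 1: tick 2 -> clock=2.
Op 2: tick 1 -> clock=3.
Op 3: tick 4 -> clock=7.
Op 4: tick 4 -> clock=11.
Op 5: tick 4 -> clock=15.
Op 6: tick 3 -> clock=18.
Op 7: insert d.com -> 10.0.0.2 (expiry=18+8=26). clock=18
Op 8: tick 4 -> clock=22.
Op 9: insert e.com -> 10.0.0.5 (expiry=22+10=32). clock=22
Op 10: tick 1 -> clock=23.
Op 11: tick 4 -> clock=27. purged={d.com}
Op 12: insert c.com -> 10.0.0.3 (expiry=27+8=35). clock=27
Op 13: insert e.com -> 10.0.0.4 (expiry=27+1=28). clock=27
Op 14: insert a.com -> 10.0.0.4 (expiry=27+8=35). clock=27
Op 15: tick 4 -> clock=31. purged={e.com}
Op 16: insert e.com -> 10.0.0.6 (expiry=31+8=39). clock=31
Op 17: insert c.com -> 10.0.0.2 (expiry=31+11=42). clock=31
Op 18: insert d.com -> 10.0.0.1 (expiry=31+9=40). clock=31
Op 19: tick 4 -> clock=35. purged={a.com}
Op 20: insert a.com -> 10.0.0.4 (expiry=35+6=41). clock=35
Op 21: tick 1 -> clock=36.
Op 22: insert a.com -> 10.0.0.3 (expiry=36+4=40). clock=36
Op 23: tick 3 -> clock=39. purged={e.com}
Op 24: tick 3 -> clock=42. purged={a.com,c.com,d.com}
Op 25: tick 1 -> clock=43.
Op 26: insert b.com -> 10.0.0.5 (expiry=43+3=46). clock=43
Op 27: insert b.com -> 10.0.0.5 (expiry=43+4=47). clock=43
Op 28: insert c.com -> 10.0.0.5 (expiry=43+2=45). clock=43
Final cache (unexpired): {b.com,c.com} -> size=2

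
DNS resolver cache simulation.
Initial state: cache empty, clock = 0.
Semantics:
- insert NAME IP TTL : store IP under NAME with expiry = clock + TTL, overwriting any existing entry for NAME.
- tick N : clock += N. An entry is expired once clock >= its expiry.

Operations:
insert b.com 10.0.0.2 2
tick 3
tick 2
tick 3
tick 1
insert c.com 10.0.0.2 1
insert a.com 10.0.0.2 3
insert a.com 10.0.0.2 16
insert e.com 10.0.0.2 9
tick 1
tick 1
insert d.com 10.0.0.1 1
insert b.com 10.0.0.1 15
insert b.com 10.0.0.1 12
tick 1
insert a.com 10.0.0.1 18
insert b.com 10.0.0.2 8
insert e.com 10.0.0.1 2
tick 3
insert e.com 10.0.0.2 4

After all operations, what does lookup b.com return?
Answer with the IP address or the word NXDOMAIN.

Answer: 10.0.0.2

Derivation:
Op 1: insert b.com -> 10.0.0.2 (expiry=0+2=2). clock=0
Op 2: tick 3 -> clock=3. purged={b.com}
Op 3: tick 2 -> clock=5.
Op 4: tick 3 -> clock=8.
Op 5: tick 1 -> clock=9.
Op 6: insert c.com -> 10.0.0.2 (expiry=9+1=10). clock=9
Op 7: insert a.com -> 10.0.0.2 (expiry=9+3=12). clock=9
Op 8: insert a.com -> 10.0.0.2 (expiry=9+16=25). clock=9
Op 9: insert e.com -> 10.0.0.2 (expiry=9+9=18). clock=9
Op 10: tick 1 -> clock=10. purged={c.com}
Op 11: tick 1 -> clock=11.
Op 12: insert d.com -> 10.0.0.1 (expiry=11+1=12). clock=11
Op 13: insert b.com -> 10.0.0.1 (expiry=11+15=26). clock=11
Op 14: insert b.com -> 10.0.0.1 (expiry=11+12=23). clock=11
Op 15: tick 1 -> clock=12. purged={d.com}
Op 16: insert a.com -> 10.0.0.1 (expiry=12+18=30). clock=12
Op 17: insert b.com -> 10.0.0.2 (expiry=12+8=20). clock=12
Op 18: insert e.com -> 10.0.0.1 (expiry=12+2=14). clock=12
Op 19: tick 3 -> clock=15. purged={e.com}
Op 20: insert e.com -> 10.0.0.2 (expiry=15+4=19). clock=15
lookup b.com: present, ip=10.0.0.2 expiry=20 > clock=15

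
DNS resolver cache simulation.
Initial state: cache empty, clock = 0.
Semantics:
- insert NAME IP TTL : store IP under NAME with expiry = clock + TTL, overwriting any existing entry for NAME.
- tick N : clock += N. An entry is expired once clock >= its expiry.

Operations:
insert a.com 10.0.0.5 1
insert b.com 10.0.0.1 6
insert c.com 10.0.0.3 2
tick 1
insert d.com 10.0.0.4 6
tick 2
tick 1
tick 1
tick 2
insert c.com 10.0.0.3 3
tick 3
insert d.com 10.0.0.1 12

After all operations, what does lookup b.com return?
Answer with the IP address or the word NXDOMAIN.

Op 1: insert a.com -> 10.0.0.5 (expiry=0+1=1). clock=0
Op 2: insert b.com -> 10.0.0.1 (expiry=0+6=6). clock=0
Op 3: insert c.com -> 10.0.0.3 (expiry=0+2=2). clock=0
Op 4: tick 1 -> clock=1. purged={a.com}
Op 5: insert d.com -> 10.0.0.4 (expiry=1+6=7). clock=1
Op 6: tick 2 -> clock=3. purged={c.com}
Op 7: tick 1 -> clock=4.
Op 8: tick 1 -> clock=5.
Op 9: tick 2 -> clock=7. purged={b.com,d.com}
Op 10: insert c.com -> 10.0.0.3 (expiry=7+3=10). clock=7
Op 11: tick 3 -> clock=10. purged={c.com}
Op 12: insert d.com -> 10.0.0.1 (expiry=10+12=22). clock=10
lookup b.com: not in cache (expired or never inserted)

Answer: NXDOMAIN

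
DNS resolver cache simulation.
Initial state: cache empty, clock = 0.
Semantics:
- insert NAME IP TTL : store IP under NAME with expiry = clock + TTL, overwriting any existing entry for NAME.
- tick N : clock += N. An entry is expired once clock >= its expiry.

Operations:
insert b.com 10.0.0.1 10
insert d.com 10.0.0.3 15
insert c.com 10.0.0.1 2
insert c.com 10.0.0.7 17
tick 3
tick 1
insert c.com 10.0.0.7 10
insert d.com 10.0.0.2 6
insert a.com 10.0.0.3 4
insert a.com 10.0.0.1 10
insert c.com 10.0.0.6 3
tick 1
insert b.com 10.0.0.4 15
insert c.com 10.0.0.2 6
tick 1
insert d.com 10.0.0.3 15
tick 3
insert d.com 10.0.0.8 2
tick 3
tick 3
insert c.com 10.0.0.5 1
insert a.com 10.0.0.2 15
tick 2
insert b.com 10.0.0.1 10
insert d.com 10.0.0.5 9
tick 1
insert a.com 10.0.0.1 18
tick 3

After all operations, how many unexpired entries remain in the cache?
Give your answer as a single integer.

Answer: 3

Derivation:
Op 1: insert b.com -> 10.0.0.1 (expiry=0+10=10). clock=0
Op 2: insert d.com -> 10.0.0.3 (expiry=0+15=15). clock=0
Op 3: insert c.com -> 10.0.0.1 (expiry=0+2=2). clock=0
Op 4: insert c.com -> 10.0.0.7 (expiry=0+17=17). clock=0
Op 5: tick 3 -> clock=3.
Op 6: tick 1 -> clock=4.
Op 7: insert c.com -> 10.0.0.7 (expiry=4+10=14). clock=4
Op 8: insert d.com -> 10.0.0.2 (expiry=4+6=10). clock=4
Op 9: insert a.com -> 10.0.0.3 (expiry=4+4=8). clock=4
Op 10: insert a.com -> 10.0.0.1 (expiry=4+10=14). clock=4
Op 11: insert c.com -> 10.0.0.6 (expiry=4+3=7). clock=4
Op 12: tick 1 -> clock=5.
Op 13: insert b.com -> 10.0.0.4 (expiry=5+15=20). clock=5
Op 14: insert c.com -> 10.0.0.2 (expiry=5+6=11). clock=5
Op 15: tick 1 -> clock=6.
Op 16: insert d.com -> 10.0.0.3 (expiry=6+15=21). clock=6
Op 17: tick 3 -> clock=9.
Op 18: insert d.com -> 10.0.0.8 (expiry=9+2=11). clock=9
Op 19: tick 3 -> clock=12. purged={c.com,d.com}
Op 20: tick 3 -> clock=15. purged={a.com}
Op 21: insert c.com -> 10.0.0.5 (expiry=15+1=16). clock=15
Op 22: insert a.com -> 10.0.0.2 (expiry=15+15=30). clock=15
Op 23: tick 2 -> clock=17. purged={c.com}
Op 24: insert b.com -> 10.0.0.1 (expiry=17+10=27). clock=17
Op 25: insert d.com -> 10.0.0.5 (expiry=17+9=26). clock=17
Op 26: tick 1 -> clock=18.
Op 27: insert a.com -> 10.0.0.1 (expiry=18+18=36). clock=18
Op 28: tick 3 -> clock=21.
Final cache (unexpired): {a.com,b.com,d.com} -> size=3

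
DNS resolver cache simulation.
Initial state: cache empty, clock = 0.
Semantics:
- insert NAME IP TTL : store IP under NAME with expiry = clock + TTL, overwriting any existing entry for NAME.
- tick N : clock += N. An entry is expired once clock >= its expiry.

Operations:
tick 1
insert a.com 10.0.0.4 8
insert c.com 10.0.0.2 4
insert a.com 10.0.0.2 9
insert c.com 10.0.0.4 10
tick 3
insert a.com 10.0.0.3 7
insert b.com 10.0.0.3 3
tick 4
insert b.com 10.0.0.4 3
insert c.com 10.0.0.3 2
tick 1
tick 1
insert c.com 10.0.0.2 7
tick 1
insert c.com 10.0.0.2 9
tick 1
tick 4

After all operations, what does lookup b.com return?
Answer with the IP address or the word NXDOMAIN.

Answer: NXDOMAIN

Derivation:
Op 1: tick 1 -> clock=1.
Op 2: insert a.com -> 10.0.0.4 (expiry=1+8=9). clock=1
Op 3: insert c.com -> 10.0.0.2 (expiry=1+4=5). clock=1
Op 4: insert a.com -> 10.0.0.2 (expiry=1+9=10). clock=1
Op 5: insert c.com -> 10.0.0.4 (expiry=1+10=11). clock=1
Op 6: tick 3 -> clock=4.
Op 7: insert a.com -> 10.0.0.3 (expiry=4+7=11). clock=4
Op 8: insert b.com -> 10.0.0.3 (expiry=4+3=7). clock=4
Op 9: tick 4 -> clock=8. purged={b.com}
Op 10: insert b.com -> 10.0.0.4 (expiry=8+3=11). clock=8
Op 11: insert c.com -> 10.0.0.3 (expiry=8+2=10). clock=8
Op 12: tick 1 -> clock=9.
Op 13: tick 1 -> clock=10. purged={c.com}
Op 14: insert c.com -> 10.0.0.2 (expiry=10+7=17). clock=10
Op 15: tick 1 -> clock=11. purged={a.com,b.com}
Op 16: insert c.com -> 10.0.0.2 (expiry=11+9=20). clock=11
Op 17: tick 1 -> clock=12.
Op 18: tick 4 -> clock=16.
lookup b.com: not in cache (expired or never inserted)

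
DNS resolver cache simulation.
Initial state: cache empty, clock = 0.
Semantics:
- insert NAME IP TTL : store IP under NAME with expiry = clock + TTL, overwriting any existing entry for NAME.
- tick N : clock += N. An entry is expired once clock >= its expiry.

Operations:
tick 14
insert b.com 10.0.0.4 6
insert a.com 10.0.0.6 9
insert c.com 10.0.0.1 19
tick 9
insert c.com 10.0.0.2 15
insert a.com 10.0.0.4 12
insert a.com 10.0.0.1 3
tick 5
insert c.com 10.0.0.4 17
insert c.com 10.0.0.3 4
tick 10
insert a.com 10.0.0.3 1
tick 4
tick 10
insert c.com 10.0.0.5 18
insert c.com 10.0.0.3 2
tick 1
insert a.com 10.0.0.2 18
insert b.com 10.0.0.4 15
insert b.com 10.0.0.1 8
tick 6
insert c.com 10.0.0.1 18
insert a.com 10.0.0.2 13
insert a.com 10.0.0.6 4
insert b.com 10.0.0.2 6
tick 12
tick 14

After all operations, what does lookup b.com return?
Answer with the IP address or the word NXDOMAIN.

Op 1: tick 14 -> clock=14.
Op 2: insert b.com -> 10.0.0.4 (expiry=14+6=20). clock=14
Op 3: insert a.com -> 10.0.0.6 (expiry=14+9=23). clock=14
Op 4: insert c.com -> 10.0.0.1 (expiry=14+19=33). clock=14
Op 5: tick 9 -> clock=23. purged={a.com,b.com}
Op 6: insert c.com -> 10.0.0.2 (expiry=23+15=38). clock=23
Op 7: insert a.com -> 10.0.0.4 (expiry=23+12=35). clock=23
Op 8: insert a.com -> 10.0.0.1 (expiry=23+3=26). clock=23
Op 9: tick 5 -> clock=28. purged={a.com}
Op 10: insert c.com -> 10.0.0.4 (expiry=28+17=45). clock=28
Op 11: insert c.com -> 10.0.0.3 (expiry=28+4=32). clock=28
Op 12: tick 10 -> clock=38. purged={c.com}
Op 13: insert a.com -> 10.0.0.3 (expiry=38+1=39). clock=38
Op 14: tick 4 -> clock=42. purged={a.com}
Op 15: tick 10 -> clock=52.
Op 16: insert c.com -> 10.0.0.5 (expiry=52+18=70). clock=52
Op 17: insert c.com -> 10.0.0.3 (expiry=52+2=54). clock=52
Op 18: tick 1 -> clock=53.
Op 19: insert a.com -> 10.0.0.2 (expiry=53+18=71). clock=53
Op 20: insert b.com -> 10.0.0.4 (expiry=53+15=68). clock=53
Op 21: insert b.com -> 10.0.0.1 (expiry=53+8=61). clock=53
Op 22: tick 6 -> clock=59. purged={c.com}
Op 23: insert c.com -> 10.0.0.1 (expiry=59+18=77). clock=59
Op 24: insert a.com -> 10.0.0.2 (expiry=59+13=72). clock=59
Op 25: insert a.com -> 10.0.0.6 (expiry=59+4=63). clock=59
Op 26: insert b.com -> 10.0.0.2 (expiry=59+6=65). clock=59
Op 27: tick 12 -> clock=71. purged={a.com,b.com}
Op 28: tick 14 -> clock=85. purged={c.com}
lookup b.com: not in cache (expired or never inserted)

Answer: NXDOMAIN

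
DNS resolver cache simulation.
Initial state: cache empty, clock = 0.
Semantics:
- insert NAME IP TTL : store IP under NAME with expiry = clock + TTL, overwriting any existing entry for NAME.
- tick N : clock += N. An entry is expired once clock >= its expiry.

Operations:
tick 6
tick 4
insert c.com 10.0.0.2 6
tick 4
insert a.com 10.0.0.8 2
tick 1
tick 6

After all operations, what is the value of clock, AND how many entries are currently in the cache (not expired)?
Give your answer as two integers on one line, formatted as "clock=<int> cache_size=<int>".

Op 1: tick 6 -> clock=6.
Op 2: tick 4 -> clock=10.
Op 3: insert c.com -> 10.0.0.2 (expiry=10+6=16). clock=10
Op 4: tick 4 -> clock=14.
Op 5: insert a.com -> 10.0.0.8 (expiry=14+2=16). clock=14
Op 6: tick 1 -> clock=15.
Op 7: tick 6 -> clock=21. purged={a.com,c.com}
Final clock = 21
Final cache (unexpired): {} -> size=0

Answer: clock=21 cache_size=0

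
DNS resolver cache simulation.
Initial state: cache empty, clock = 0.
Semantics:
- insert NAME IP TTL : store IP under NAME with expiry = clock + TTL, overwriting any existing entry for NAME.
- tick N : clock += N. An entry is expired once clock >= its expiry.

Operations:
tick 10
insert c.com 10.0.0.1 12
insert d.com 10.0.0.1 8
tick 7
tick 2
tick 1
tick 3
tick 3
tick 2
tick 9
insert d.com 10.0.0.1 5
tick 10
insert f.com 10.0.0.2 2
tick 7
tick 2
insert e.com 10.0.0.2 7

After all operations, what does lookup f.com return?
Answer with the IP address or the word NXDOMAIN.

Op 1: tick 10 -> clock=10.
Op 2: insert c.com -> 10.0.0.1 (expiry=10+12=22). clock=10
Op 3: insert d.com -> 10.0.0.1 (expiry=10+8=18). clock=10
Op 4: tick 7 -> clock=17.
Op 5: tick 2 -> clock=19. purged={d.com}
Op 6: tick 1 -> clock=20.
Op 7: tick 3 -> clock=23. purged={c.com}
Op 8: tick 3 -> clock=26.
Op 9: tick 2 -> clock=28.
Op 10: tick 9 -> clock=37.
Op 11: insert d.com -> 10.0.0.1 (expiry=37+5=42). clock=37
Op 12: tick 10 -> clock=47. purged={d.com}
Op 13: insert f.com -> 10.0.0.2 (expiry=47+2=49). clock=47
Op 14: tick 7 -> clock=54. purged={f.com}
Op 15: tick 2 -> clock=56.
Op 16: insert e.com -> 10.0.0.2 (expiry=56+7=63). clock=56
lookup f.com: not in cache (expired or never inserted)

Answer: NXDOMAIN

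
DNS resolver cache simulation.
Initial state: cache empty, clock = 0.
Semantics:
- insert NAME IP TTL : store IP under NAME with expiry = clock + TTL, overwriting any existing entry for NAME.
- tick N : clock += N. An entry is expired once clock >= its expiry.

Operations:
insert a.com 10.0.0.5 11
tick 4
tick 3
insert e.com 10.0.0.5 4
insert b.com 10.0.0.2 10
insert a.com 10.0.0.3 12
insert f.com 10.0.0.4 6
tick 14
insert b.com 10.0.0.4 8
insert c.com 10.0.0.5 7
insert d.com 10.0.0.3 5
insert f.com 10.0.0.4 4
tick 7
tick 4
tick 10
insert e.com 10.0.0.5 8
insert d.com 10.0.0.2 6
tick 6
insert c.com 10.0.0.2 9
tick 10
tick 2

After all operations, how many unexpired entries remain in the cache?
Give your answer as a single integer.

Op 1: insert a.com -> 10.0.0.5 (expiry=0+11=11). clock=0
Op 2: tick 4 -> clock=4.
Op 3: tick 3 -> clock=7.
Op 4: insert e.com -> 10.0.0.5 (expiry=7+4=11). clock=7
Op 5: insert b.com -> 10.0.0.2 (expiry=7+10=17). clock=7
Op 6: insert a.com -> 10.0.0.3 (expiry=7+12=19). clock=7
Op 7: insert f.com -> 10.0.0.4 (expiry=7+6=13). clock=7
Op 8: tick 14 -> clock=21. purged={a.com,b.com,e.com,f.com}
Op 9: insert b.com -> 10.0.0.4 (expiry=21+8=29). clock=21
Op 10: insert c.com -> 10.0.0.5 (expiry=21+7=28). clock=21
Op 11: insert d.com -> 10.0.0.3 (expiry=21+5=26). clock=21
Op 12: insert f.com -> 10.0.0.4 (expiry=21+4=25). clock=21
Op 13: tick 7 -> clock=28. purged={c.com,d.com,f.com}
Op 14: tick 4 -> clock=32. purged={b.com}
Op 15: tick 10 -> clock=42.
Op 16: insert e.com -> 10.0.0.5 (expiry=42+8=50). clock=42
Op 17: insert d.com -> 10.0.0.2 (expiry=42+6=48). clock=42
Op 18: tick 6 -> clock=48. purged={d.com}
Op 19: insert c.com -> 10.0.0.2 (expiry=48+9=57). clock=48
Op 20: tick 10 -> clock=58. purged={c.com,e.com}
Op 21: tick 2 -> clock=60.
Final cache (unexpired): {} -> size=0

Answer: 0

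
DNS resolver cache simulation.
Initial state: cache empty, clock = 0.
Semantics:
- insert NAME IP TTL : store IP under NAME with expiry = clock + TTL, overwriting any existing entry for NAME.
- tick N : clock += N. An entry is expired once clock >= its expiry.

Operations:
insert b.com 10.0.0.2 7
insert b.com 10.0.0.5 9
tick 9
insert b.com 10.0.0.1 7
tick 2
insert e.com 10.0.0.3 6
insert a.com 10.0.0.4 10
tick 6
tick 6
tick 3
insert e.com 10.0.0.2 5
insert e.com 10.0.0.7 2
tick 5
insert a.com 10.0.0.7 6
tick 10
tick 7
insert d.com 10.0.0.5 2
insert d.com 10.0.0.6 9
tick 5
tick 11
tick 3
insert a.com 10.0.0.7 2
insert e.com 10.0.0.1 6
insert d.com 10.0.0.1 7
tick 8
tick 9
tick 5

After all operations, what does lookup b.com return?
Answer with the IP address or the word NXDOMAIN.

Answer: NXDOMAIN

Derivation:
Op 1: insert b.com -> 10.0.0.2 (expiry=0+7=7). clock=0
Op 2: insert b.com -> 10.0.0.5 (expiry=0+9=9). clock=0
Op 3: tick 9 -> clock=9. purged={b.com}
Op 4: insert b.com -> 10.0.0.1 (expiry=9+7=16). clock=9
Op 5: tick 2 -> clock=11.
Op 6: insert e.com -> 10.0.0.3 (expiry=11+6=17). clock=11
Op 7: insert a.com -> 10.0.0.4 (expiry=11+10=21). clock=11
Op 8: tick 6 -> clock=17. purged={b.com,e.com}
Op 9: tick 6 -> clock=23. purged={a.com}
Op 10: tick 3 -> clock=26.
Op 11: insert e.com -> 10.0.0.2 (expiry=26+5=31). clock=26
Op 12: insert e.com -> 10.0.0.7 (expiry=26+2=28). clock=26
Op 13: tick 5 -> clock=31. purged={e.com}
Op 14: insert a.com -> 10.0.0.7 (expiry=31+6=37). clock=31
Op 15: tick 10 -> clock=41. purged={a.com}
Op 16: tick 7 -> clock=48.
Op 17: insert d.com -> 10.0.0.5 (expiry=48+2=50). clock=48
Op 18: insert d.com -> 10.0.0.6 (expiry=48+9=57). clock=48
Op 19: tick 5 -> clock=53.
Op 20: tick 11 -> clock=64. purged={d.com}
Op 21: tick 3 -> clock=67.
Op 22: insert a.com -> 10.0.0.7 (expiry=67+2=69). clock=67
Op 23: insert e.com -> 10.0.0.1 (expiry=67+6=73). clock=67
Op 24: insert d.com -> 10.0.0.1 (expiry=67+7=74). clock=67
Op 25: tick 8 -> clock=75. purged={a.com,d.com,e.com}
Op 26: tick 9 -> clock=84.
Op 27: tick 5 -> clock=89.
lookup b.com: not in cache (expired or never inserted)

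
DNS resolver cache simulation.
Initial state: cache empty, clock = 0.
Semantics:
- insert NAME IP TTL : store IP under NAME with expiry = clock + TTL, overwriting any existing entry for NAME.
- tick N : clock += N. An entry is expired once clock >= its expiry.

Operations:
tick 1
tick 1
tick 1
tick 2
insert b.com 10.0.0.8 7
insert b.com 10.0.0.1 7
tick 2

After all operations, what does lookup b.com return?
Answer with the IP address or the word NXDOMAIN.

Answer: 10.0.0.1

Derivation:
Op 1: tick 1 -> clock=1.
Op 2: tick 1 -> clock=2.
Op 3: tick 1 -> clock=3.
Op 4: tick 2 -> clock=5.
Op 5: insert b.com -> 10.0.0.8 (expiry=5+7=12). clock=5
Op 6: insert b.com -> 10.0.0.1 (expiry=5+7=12). clock=5
Op 7: tick 2 -> clock=7.
lookup b.com: present, ip=10.0.0.1 expiry=12 > clock=7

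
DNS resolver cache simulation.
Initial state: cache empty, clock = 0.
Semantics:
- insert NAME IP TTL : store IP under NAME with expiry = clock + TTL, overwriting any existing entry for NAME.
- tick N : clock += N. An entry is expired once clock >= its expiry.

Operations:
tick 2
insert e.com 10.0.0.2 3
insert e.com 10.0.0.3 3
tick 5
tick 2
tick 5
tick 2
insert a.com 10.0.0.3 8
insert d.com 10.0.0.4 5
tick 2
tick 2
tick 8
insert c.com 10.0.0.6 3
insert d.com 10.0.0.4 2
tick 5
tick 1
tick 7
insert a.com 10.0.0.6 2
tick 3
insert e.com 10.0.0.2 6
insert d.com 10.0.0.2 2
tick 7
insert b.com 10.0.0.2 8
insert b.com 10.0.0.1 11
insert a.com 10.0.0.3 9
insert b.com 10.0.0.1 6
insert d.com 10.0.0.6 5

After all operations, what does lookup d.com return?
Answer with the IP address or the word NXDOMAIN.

Answer: 10.0.0.6

Derivation:
Op 1: tick 2 -> clock=2.
Op 2: insert e.com -> 10.0.0.2 (expiry=2+3=5). clock=2
Op 3: insert e.com -> 10.0.0.3 (expiry=2+3=5). clock=2
Op 4: tick 5 -> clock=7. purged={e.com}
Op 5: tick 2 -> clock=9.
Op 6: tick 5 -> clock=14.
Op 7: tick 2 -> clock=16.
Op 8: insert a.com -> 10.0.0.3 (expiry=16+8=24). clock=16
Op 9: insert d.com -> 10.0.0.4 (expiry=16+5=21). clock=16
Op 10: tick 2 -> clock=18.
Op 11: tick 2 -> clock=20.
Op 12: tick 8 -> clock=28. purged={a.com,d.com}
Op 13: insert c.com -> 10.0.0.6 (expiry=28+3=31). clock=28
Op 14: insert d.com -> 10.0.0.4 (expiry=28+2=30). clock=28
Op 15: tick 5 -> clock=33. purged={c.com,d.com}
Op 16: tick 1 -> clock=34.
Op 17: tick 7 -> clock=41.
Op 18: insert a.com -> 10.0.0.6 (expiry=41+2=43). clock=41
Op 19: tick 3 -> clock=44. purged={a.com}
Op 20: insert e.com -> 10.0.0.2 (expiry=44+6=50). clock=44
Op 21: insert d.com -> 10.0.0.2 (expiry=44+2=46). clock=44
Op 22: tick 7 -> clock=51. purged={d.com,e.com}
Op 23: insert b.com -> 10.0.0.2 (expiry=51+8=59). clock=51
Op 24: insert b.com -> 10.0.0.1 (expiry=51+11=62). clock=51
Op 25: insert a.com -> 10.0.0.3 (expiry=51+9=60). clock=51
Op 26: insert b.com -> 10.0.0.1 (expiry=51+6=57). clock=51
Op 27: insert d.com -> 10.0.0.6 (expiry=51+5=56). clock=51
lookup d.com: present, ip=10.0.0.6 expiry=56 > clock=51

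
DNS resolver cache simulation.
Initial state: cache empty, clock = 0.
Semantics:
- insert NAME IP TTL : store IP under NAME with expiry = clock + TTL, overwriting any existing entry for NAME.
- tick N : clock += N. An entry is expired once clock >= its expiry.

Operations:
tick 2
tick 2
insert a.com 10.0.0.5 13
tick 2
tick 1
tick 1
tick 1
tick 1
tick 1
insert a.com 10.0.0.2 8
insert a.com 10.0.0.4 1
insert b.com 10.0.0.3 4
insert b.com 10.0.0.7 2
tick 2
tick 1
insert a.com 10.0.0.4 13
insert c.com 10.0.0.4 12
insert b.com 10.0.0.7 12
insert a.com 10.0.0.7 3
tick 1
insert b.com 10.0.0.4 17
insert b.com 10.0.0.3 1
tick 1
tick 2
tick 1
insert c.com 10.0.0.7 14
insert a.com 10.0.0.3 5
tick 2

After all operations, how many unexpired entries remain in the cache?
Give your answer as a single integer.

Answer: 2

Derivation:
Op 1: tick 2 -> clock=2.
Op 2: tick 2 -> clock=4.
Op 3: insert a.com -> 10.0.0.5 (expiry=4+13=17). clock=4
Op 4: tick 2 -> clock=6.
Op 5: tick 1 -> clock=7.
Op 6: tick 1 -> clock=8.
Op 7: tick 1 -> clock=9.
Op 8: tick 1 -> clock=10.
Op 9: tick 1 -> clock=11.
Op 10: insert a.com -> 10.0.0.2 (expiry=11+8=19). clock=11
Op 11: insert a.com -> 10.0.0.4 (expiry=11+1=12). clock=11
Op 12: insert b.com -> 10.0.0.3 (expiry=11+4=15). clock=11
Op 13: insert b.com -> 10.0.0.7 (expiry=11+2=13). clock=11
Op 14: tick 2 -> clock=13. purged={a.com,b.com}
Op 15: tick 1 -> clock=14.
Op 16: insert a.com -> 10.0.0.4 (expiry=14+13=27). clock=14
Op 17: insert c.com -> 10.0.0.4 (expiry=14+12=26). clock=14
Op 18: insert b.com -> 10.0.0.7 (expiry=14+12=26). clock=14
Op 19: insert a.com -> 10.0.0.7 (expiry=14+3=17). clock=14
Op 20: tick 1 -> clock=15.
Op 21: insert b.com -> 10.0.0.4 (expiry=15+17=32). clock=15
Op 22: insert b.com -> 10.0.0.3 (expiry=15+1=16). clock=15
Op 23: tick 1 -> clock=16. purged={b.com}
Op 24: tick 2 -> clock=18. purged={a.com}
Op 25: tick 1 -> clock=19.
Op 26: insert c.com -> 10.0.0.7 (expiry=19+14=33). clock=19
Op 27: insert a.com -> 10.0.0.3 (expiry=19+5=24). clock=19
Op 28: tick 2 -> clock=21.
Final cache (unexpired): {a.com,c.com} -> size=2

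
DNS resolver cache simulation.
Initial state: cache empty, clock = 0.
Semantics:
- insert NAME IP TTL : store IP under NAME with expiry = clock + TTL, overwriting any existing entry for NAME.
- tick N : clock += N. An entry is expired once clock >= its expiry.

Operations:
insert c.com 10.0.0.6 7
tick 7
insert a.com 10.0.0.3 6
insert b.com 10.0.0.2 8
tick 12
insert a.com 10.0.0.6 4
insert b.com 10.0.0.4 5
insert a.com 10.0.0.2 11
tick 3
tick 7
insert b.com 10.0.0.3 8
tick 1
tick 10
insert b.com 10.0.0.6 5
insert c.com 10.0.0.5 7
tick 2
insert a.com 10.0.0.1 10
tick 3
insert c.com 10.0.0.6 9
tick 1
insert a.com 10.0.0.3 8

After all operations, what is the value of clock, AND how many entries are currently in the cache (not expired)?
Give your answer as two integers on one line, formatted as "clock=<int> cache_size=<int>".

Op 1: insert c.com -> 10.0.0.6 (expiry=0+7=7). clock=0
Op 2: tick 7 -> clock=7. purged={c.com}
Op 3: insert a.com -> 10.0.0.3 (expiry=7+6=13). clock=7
Op 4: insert b.com -> 10.0.0.2 (expiry=7+8=15). clock=7
Op 5: tick 12 -> clock=19. purged={a.com,b.com}
Op 6: insert a.com -> 10.0.0.6 (expiry=19+4=23). clock=19
Op 7: insert b.com -> 10.0.0.4 (expiry=19+5=24). clock=19
Op 8: insert a.com -> 10.0.0.2 (expiry=19+11=30). clock=19
Op 9: tick 3 -> clock=22.
Op 10: tick 7 -> clock=29. purged={b.com}
Op 11: insert b.com -> 10.0.0.3 (expiry=29+8=37). clock=29
Op 12: tick 1 -> clock=30. purged={a.com}
Op 13: tick 10 -> clock=40. purged={b.com}
Op 14: insert b.com -> 10.0.0.6 (expiry=40+5=45). clock=40
Op 15: insert c.com -> 10.0.0.5 (expiry=40+7=47). clock=40
Op 16: tick 2 -> clock=42.
Op 17: insert a.com -> 10.0.0.1 (expiry=42+10=52). clock=42
Op 18: tick 3 -> clock=45. purged={b.com}
Op 19: insert c.com -> 10.0.0.6 (expiry=45+9=54). clock=45
Op 20: tick 1 -> clock=46.
Op 21: insert a.com -> 10.0.0.3 (expiry=46+8=54). clock=46
Final clock = 46
Final cache (unexpired): {a.com,c.com} -> size=2

Answer: clock=46 cache_size=2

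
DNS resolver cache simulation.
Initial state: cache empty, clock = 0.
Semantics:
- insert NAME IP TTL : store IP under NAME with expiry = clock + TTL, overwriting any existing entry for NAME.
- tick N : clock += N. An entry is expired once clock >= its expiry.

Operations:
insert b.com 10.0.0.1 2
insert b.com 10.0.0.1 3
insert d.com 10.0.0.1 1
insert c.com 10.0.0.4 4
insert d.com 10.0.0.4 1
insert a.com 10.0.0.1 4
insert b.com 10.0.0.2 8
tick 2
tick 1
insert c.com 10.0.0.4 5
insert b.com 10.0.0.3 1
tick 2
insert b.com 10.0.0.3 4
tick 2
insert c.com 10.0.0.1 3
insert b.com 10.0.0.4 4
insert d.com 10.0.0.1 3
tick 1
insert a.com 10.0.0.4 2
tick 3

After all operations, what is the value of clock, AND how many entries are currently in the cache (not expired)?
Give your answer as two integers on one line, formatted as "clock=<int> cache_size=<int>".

Answer: clock=11 cache_size=0

Derivation:
Op 1: insert b.com -> 10.0.0.1 (expiry=0+2=2). clock=0
Op 2: insert b.com -> 10.0.0.1 (expiry=0+3=3). clock=0
Op 3: insert d.com -> 10.0.0.1 (expiry=0+1=1). clock=0
Op 4: insert c.com -> 10.0.0.4 (expiry=0+4=4). clock=0
Op 5: insert d.com -> 10.0.0.4 (expiry=0+1=1). clock=0
Op 6: insert a.com -> 10.0.0.1 (expiry=0+4=4). clock=0
Op 7: insert b.com -> 10.0.0.2 (expiry=0+8=8). clock=0
Op 8: tick 2 -> clock=2. purged={d.com}
Op 9: tick 1 -> clock=3.
Op 10: insert c.com -> 10.0.0.4 (expiry=3+5=8). clock=3
Op 11: insert b.com -> 10.0.0.3 (expiry=3+1=4). clock=3
Op 12: tick 2 -> clock=5. purged={a.com,b.com}
Op 13: insert b.com -> 10.0.0.3 (expiry=5+4=9). clock=5
Op 14: tick 2 -> clock=7.
Op 15: insert c.com -> 10.0.0.1 (expiry=7+3=10). clock=7
Op 16: insert b.com -> 10.0.0.4 (expiry=7+4=11). clock=7
Op 17: insert d.com -> 10.0.0.1 (expiry=7+3=10). clock=7
Op 18: tick 1 -> clock=8.
Op 19: insert a.com -> 10.0.0.4 (expiry=8+2=10). clock=8
Op 20: tick 3 -> clock=11. purged={a.com,b.com,c.com,d.com}
Final clock = 11
Final cache (unexpired): {} -> size=0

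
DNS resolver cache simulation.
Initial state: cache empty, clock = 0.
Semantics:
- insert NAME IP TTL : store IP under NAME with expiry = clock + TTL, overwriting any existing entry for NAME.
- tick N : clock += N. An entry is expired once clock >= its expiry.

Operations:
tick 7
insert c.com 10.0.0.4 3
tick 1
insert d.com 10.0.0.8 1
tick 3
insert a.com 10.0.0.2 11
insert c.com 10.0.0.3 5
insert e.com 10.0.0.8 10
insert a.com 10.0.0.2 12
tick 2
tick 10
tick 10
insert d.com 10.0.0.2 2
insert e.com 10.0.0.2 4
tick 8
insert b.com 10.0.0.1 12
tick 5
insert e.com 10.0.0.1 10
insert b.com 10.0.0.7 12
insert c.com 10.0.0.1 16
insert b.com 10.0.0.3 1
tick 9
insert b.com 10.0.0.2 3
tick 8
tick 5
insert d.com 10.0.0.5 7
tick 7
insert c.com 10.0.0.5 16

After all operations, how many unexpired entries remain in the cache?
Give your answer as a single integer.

Answer: 1

Derivation:
Op 1: tick 7 -> clock=7.
Op 2: insert c.com -> 10.0.0.4 (expiry=7+3=10). clock=7
Op 3: tick 1 -> clock=8.
Op 4: insert d.com -> 10.0.0.8 (expiry=8+1=9). clock=8
Op 5: tick 3 -> clock=11. purged={c.com,d.com}
Op 6: insert a.com -> 10.0.0.2 (expiry=11+11=22). clock=11
Op 7: insert c.com -> 10.0.0.3 (expiry=11+5=16). clock=11
Op 8: insert e.com -> 10.0.0.8 (expiry=11+10=21). clock=11
Op 9: insert a.com -> 10.0.0.2 (expiry=11+12=23). clock=11
Op 10: tick 2 -> clock=13.
Op 11: tick 10 -> clock=23. purged={a.com,c.com,e.com}
Op 12: tick 10 -> clock=33.
Op 13: insert d.com -> 10.0.0.2 (expiry=33+2=35). clock=33
Op 14: insert e.com -> 10.0.0.2 (expiry=33+4=37). clock=33
Op 15: tick 8 -> clock=41. purged={d.com,e.com}
Op 16: insert b.com -> 10.0.0.1 (expiry=41+12=53). clock=41
Op 17: tick 5 -> clock=46.
Op 18: insert e.com -> 10.0.0.1 (expiry=46+10=56). clock=46
Op 19: insert b.com -> 10.0.0.7 (expiry=46+12=58). clock=46
Op 20: insert c.com -> 10.0.0.1 (expiry=46+16=62). clock=46
Op 21: insert b.com -> 10.0.0.3 (expiry=46+1=47). clock=46
Op 22: tick 9 -> clock=55. purged={b.com}
Op 23: insert b.com -> 10.0.0.2 (expiry=55+3=58). clock=55
Op 24: tick 8 -> clock=63. purged={b.com,c.com,e.com}
Op 25: tick 5 -> clock=68.
Op 26: insert d.com -> 10.0.0.5 (expiry=68+7=75). clock=68
Op 27: tick 7 -> clock=75. purged={d.com}
Op 28: insert c.com -> 10.0.0.5 (expiry=75+16=91). clock=75
Final cache (unexpired): {c.com} -> size=1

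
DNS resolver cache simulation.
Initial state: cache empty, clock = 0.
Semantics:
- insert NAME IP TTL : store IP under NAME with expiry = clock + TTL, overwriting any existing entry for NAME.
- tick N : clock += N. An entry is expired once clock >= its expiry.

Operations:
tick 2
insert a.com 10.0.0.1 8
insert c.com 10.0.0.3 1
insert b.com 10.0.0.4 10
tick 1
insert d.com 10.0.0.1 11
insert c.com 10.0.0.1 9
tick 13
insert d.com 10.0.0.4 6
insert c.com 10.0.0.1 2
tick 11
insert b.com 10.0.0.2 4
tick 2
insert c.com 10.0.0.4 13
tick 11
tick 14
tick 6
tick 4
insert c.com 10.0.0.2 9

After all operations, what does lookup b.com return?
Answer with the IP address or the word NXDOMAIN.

Op 1: tick 2 -> clock=2.
Op 2: insert a.com -> 10.0.0.1 (expiry=2+8=10). clock=2
Op 3: insert c.com -> 10.0.0.3 (expiry=2+1=3). clock=2
Op 4: insert b.com -> 10.0.0.4 (expiry=2+10=12). clock=2
Op 5: tick 1 -> clock=3. purged={c.com}
Op 6: insert d.com -> 10.0.0.1 (expiry=3+11=14). clock=3
Op 7: insert c.com -> 10.0.0.1 (expiry=3+9=12). clock=3
Op 8: tick 13 -> clock=16. purged={a.com,b.com,c.com,d.com}
Op 9: insert d.com -> 10.0.0.4 (expiry=16+6=22). clock=16
Op 10: insert c.com -> 10.0.0.1 (expiry=16+2=18). clock=16
Op 11: tick 11 -> clock=27. purged={c.com,d.com}
Op 12: insert b.com -> 10.0.0.2 (expiry=27+4=31). clock=27
Op 13: tick 2 -> clock=29.
Op 14: insert c.com -> 10.0.0.4 (expiry=29+13=42). clock=29
Op 15: tick 11 -> clock=40. purged={b.com}
Op 16: tick 14 -> clock=54. purged={c.com}
Op 17: tick 6 -> clock=60.
Op 18: tick 4 -> clock=64.
Op 19: insert c.com -> 10.0.0.2 (expiry=64+9=73). clock=64
lookup b.com: not in cache (expired or never inserted)

Answer: NXDOMAIN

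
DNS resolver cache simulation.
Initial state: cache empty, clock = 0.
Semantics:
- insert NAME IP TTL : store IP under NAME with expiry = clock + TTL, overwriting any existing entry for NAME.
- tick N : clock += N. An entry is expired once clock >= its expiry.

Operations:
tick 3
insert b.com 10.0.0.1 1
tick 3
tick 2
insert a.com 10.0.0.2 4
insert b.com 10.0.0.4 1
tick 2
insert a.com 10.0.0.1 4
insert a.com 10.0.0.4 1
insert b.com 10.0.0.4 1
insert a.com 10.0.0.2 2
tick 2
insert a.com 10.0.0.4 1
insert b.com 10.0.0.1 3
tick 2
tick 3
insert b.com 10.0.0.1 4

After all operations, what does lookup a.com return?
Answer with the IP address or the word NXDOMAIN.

Answer: NXDOMAIN

Derivation:
Op 1: tick 3 -> clock=3.
Op 2: insert b.com -> 10.0.0.1 (expiry=3+1=4). clock=3
Op 3: tick 3 -> clock=6. purged={b.com}
Op 4: tick 2 -> clock=8.
Op 5: insert a.com -> 10.0.0.2 (expiry=8+4=12). clock=8
Op 6: insert b.com -> 10.0.0.4 (expiry=8+1=9). clock=8
Op 7: tick 2 -> clock=10. purged={b.com}
Op 8: insert a.com -> 10.0.0.1 (expiry=10+4=14). clock=10
Op 9: insert a.com -> 10.0.0.4 (expiry=10+1=11). clock=10
Op 10: insert b.com -> 10.0.0.4 (expiry=10+1=11). clock=10
Op 11: insert a.com -> 10.0.0.2 (expiry=10+2=12). clock=10
Op 12: tick 2 -> clock=12. purged={a.com,b.com}
Op 13: insert a.com -> 10.0.0.4 (expiry=12+1=13). clock=12
Op 14: insert b.com -> 10.0.0.1 (expiry=12+3=15). clock=12
Op 15: tick 2 -> clock=14. purged={a.com}
Op 16: tick 3 -> clock=17. purged={b.com}
Op 17: insert b.com -> 10.0.0.1 (expiry=17+4=21). clock=17
lookup a.com: not in cache (expired or never inserted)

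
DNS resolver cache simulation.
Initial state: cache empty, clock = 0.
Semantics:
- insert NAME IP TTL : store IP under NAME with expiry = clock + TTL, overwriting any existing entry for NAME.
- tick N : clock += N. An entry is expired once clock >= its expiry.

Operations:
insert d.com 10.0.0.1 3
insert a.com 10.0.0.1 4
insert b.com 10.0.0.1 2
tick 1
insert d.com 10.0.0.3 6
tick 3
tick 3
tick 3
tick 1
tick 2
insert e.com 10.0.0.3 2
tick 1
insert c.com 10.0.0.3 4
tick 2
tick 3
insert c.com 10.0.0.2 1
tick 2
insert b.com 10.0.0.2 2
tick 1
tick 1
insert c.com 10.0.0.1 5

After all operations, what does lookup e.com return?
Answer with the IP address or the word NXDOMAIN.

Answer: NXDOMAIN

Derivation:
Op 1: insert d.com -> 10.0.0.1 (expiry=0+3=3). clock=0
Op 2: insert a.com -> 10.0.0.1 (expiry=0+4=4). clock=0
Op 3: insert b.com -> 10.0.0.1 (expiry=0+2=2). clock=0
Op 4: tick 1 -> clock=1.
Op 5: insert d.com -> 10.0.0.3 (expiry=1+6=7). clock=1
Op 6: tick 3 -> clock=4. purged={a.com,b.com}
Op 7: tick 3 -> clock=7. purged={d.com}
Op 8: tick 3 -> clock=10.
Op 9: tick 1 -> clock=11.
Op 10: tick 2 -> clock=13.
Op 11: insert e.com -> 10.0.0.3 (expiry=13+2=15). clock=13
Op 12: tick 1 -> clock=14.
Op 13: insert c.com -> 10.0.0.3 (expiry=14+4=18). clock=14
Op 14: tick 2 -> clock=16. purged={e.com}
Op 15: tick 3 -> clock=19. purged={c.com}
Op 16: insert c.com -> 10.0.0.2 (expiry=19+1=20). clock=19
Op 17: tick 2 -> clock=21. purged={c.com}
Op 18: insert b.com -> 10.0.0.2 (expiry=21+2=23). clock=21
Op 19: tick 1 -> clock=22.
Op 20: tick 1 -> clock=23. purged={b.com}
Op 21: insert c.com -> 10.0.0.1 (expiry=23+5=28). clock=23
lookup e.com: not in cache (expired or never inserted)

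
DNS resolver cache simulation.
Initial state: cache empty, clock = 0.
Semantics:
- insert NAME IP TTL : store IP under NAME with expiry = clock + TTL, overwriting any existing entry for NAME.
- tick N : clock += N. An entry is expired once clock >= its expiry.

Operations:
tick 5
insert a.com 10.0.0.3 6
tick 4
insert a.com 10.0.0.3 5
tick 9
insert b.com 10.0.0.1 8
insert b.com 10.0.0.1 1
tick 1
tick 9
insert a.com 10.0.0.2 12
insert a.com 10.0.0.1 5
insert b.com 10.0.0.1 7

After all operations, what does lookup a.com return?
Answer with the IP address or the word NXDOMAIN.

Op 1: tick 5 -> clock=5.
Op 2: insert a.com -> 10.0.0.3 (expiry=5+6=11). clock=5
Op 3: tick 4 -> clock=9.
Op 4: insert a.com -> 10.0.0.3 (expiry=9+5=14). clock=9
Op 5: tick 9 -> clock=18. purged={a.com}
Op 6: insert b.com -> 10.0.0.1 (expiry=18+8=26). clock=18
Op 7: insert b.com -> 10.0.0.1 (expiry=18+1=19). clock=18
Op 8: tick 1 -> clock=19. purged={b.com}
Op 9: tick 9 -> clock=28.
Op 10: insert a.com -> 10.0.0.2 (expiry=28+12=40). clock=28
Op 11: insert a.com -> 10.0.0.1 (expiry=28+5=33). clock=28
Op 12: insert b.com -> 10.0.0.1 (expiry=28+7=35). clock=28
lookup a.com: present, ip=10.0.0.1 expiry=33 > clock=28

Answer: 10.0.0.1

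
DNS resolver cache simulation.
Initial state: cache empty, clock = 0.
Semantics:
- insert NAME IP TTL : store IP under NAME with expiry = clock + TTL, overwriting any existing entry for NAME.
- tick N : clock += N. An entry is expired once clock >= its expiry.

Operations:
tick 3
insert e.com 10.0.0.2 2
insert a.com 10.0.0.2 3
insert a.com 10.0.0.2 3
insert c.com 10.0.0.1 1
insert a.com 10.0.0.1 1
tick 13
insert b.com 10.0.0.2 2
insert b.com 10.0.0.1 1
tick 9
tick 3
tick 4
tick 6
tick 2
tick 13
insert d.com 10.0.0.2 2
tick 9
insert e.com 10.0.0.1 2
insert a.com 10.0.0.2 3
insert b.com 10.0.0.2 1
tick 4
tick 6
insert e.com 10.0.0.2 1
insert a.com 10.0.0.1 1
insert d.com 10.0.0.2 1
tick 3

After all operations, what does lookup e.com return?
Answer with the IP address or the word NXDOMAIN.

Op 1: tick 3 -> clock=3.
Op 2: insert e.com -> 10.0.0.2 (expiry=3+2=5). clock=3
Op 3: insert a.com -> 10.0.0.2 (expiry=3+3=6). clock=3
Op 4: insert a.com -> 10.0.0.2 (expiry=3+3=6). clock=3
Op 5: insert c.com -> 10.0.0.1 (expiry=3+1=4). clock=3
Op 6: insert a.com -> 10.0.0.1 (expiry=3+1=4). clock=3
Op 7: tick 13 -> clock=16. purged={a.com,c.com,e.com}
Op 8: insert b.com -> 10.0.0.2 (expiry=16+2=18). clock=16
Op 9: insert b.com -> 10.0.0.1 (expiry=16+1=17). clock=16
Op 10: tick 9 -> clock=25. purged={b.com}
Op 11: tick 3 -> clock=28.
Op 12: tick 4 -> clock=32.
Op 13: tick 6 -> clock=38.
Op 14: tick 2 -> clock=40.
Op 15: tick 13 -> clock=53.
Op 16: insert d.com -> 10.0.0.2 (expiry=53+2=55). clock=53
Op 17: tick 9 -> clock=62. purged={d.com}
Op 18: insert e.com -> 10.0.0.1 (expiry=62+2=64). clock=62
Op 19: insert a.com -> 10.0.0.2 (expiry=62+3=65). clock=62
Op 20: insert b.com -> 10.0.0.2 (expiry=62+1=63). clock=62
Op 21: tick 4 -> clock=66. purged={a.com,b.com,e.com}
Op 22: tick 6 -> clock=72.
Op 23: insert e.com -> 10.0.0.2 (expiry=72+1=73). clock=72
Op 24: insert a.com -> 10.0.0.1 (expiry=72+1=73). clock=72
Op 25: insert d.com -> 10.0.0.2 (expiry=72+1=73). clock=72
Op 26: tick 3 -> clock=75. purged={a.com,d.com,e.com}
lookup e.com: not in cache (expired or never inserted)

Answer: NXDOMAIN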